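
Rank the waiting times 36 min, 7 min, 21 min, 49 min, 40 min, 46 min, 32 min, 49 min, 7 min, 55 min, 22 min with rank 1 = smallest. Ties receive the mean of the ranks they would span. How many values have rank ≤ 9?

8

Sorted (ascending): 7, 7, 21, 22, 32, 36, 40, 46, 49, 49, 55
The 2 values of 7 occupy positions 1–2 → average rank (1+2)/2 = 1.5.
The 2 values of 49 occupy positions 9–10 → average rank (9+10)/2 = 9.5.
Ranks ≤ 9: {1.5, 1.5, 3, 4, 5, 6, 7, 8} → 8 values.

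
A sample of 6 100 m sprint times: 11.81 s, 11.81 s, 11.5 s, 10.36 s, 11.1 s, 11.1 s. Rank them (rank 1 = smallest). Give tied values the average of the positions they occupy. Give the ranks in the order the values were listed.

5.5, 5.5, 4, 1, 2.5, 2.5

Sorted (ascending): 10.36, 11.1, 11.1, 11.5, 11.81, 11.81
The 2 values of 11.1 occupy positions 2–3 → average rank (2+3)/2 = 2.5.
The 2 values of 11.81 occupy positions 5–6 → average rank (5+6)/2 = 5.5.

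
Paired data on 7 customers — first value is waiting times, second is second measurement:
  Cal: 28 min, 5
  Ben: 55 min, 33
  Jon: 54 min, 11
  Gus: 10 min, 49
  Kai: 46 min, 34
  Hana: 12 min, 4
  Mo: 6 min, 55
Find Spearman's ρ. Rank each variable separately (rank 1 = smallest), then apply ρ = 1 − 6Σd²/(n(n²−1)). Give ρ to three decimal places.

Ranks of variable 1: 4, 7, 6, 2, 5, 3, 1
Ranks of variable 2: 2, 4, 3, 6, 5, 1, 7
d = r₁ − r₂: 2, 3, 3, -4, 0, 2, -6
d²: 4, 9, 9, 16, 0, 4, 36; Σd² = 78
ρ = 1 − 6·78/(7·48) = 1 − 468/336 = -0.393

-0.393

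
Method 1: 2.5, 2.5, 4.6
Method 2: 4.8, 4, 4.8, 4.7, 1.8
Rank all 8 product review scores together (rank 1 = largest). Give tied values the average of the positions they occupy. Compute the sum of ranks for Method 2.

Sorted (descending): 4.8, 4.8, 4.7, 4.6, 4, 2.5, 2.5, 1.8
The 2 values of 4.8 occupy positions 1–2 → average rank (1+2)/2 = 1.5.
The 2 values of 2.5 occupy positions 6–7 → average rank (6+7)/2 = 6.5.
Method 2 values → pooled ranks: 4.8→1.5, 4→5, 4.8→1.5, 4.7→3, 1.8→8
Rank sum = 1.5 + 5 + 1.5 + 3 + 8 = 19

19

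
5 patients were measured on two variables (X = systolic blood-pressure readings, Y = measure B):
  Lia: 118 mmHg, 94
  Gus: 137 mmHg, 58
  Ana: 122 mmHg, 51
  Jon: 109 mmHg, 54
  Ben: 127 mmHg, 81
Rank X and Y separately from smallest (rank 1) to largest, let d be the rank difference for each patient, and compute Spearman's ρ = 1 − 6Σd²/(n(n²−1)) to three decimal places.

Ranks of variable 1: 2, 5, 3, 1, 4
Ranks of variable 2: 5, 3, 1, 2, 4
d = r₁ − r₂: -3, 2, 2, -1, 0
d²: 9, 4, 4, 1, 0; Σd² = 18
ρ = 1 − 6·18/(5·24) = 1 − 108/120 = 0.100

0.100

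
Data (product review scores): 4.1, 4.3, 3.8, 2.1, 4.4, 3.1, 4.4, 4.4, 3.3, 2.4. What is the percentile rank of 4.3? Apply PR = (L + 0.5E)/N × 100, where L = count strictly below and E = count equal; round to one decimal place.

65.0

N = 10.
Strictly below 4.3: 6. Equal to 4.3: 1.
PR = (6 + 0.5·1)/10 × 100 = 65.0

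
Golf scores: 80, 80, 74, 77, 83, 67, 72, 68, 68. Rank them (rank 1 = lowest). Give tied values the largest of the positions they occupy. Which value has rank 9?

83

Sorted (ascending): 67, 68, 68, 72, 74, 77, 80, 80, 83
The 2 values of 68 occupy positions 2–3 → each gets rank 3.
The 2 values of 80 occupy positions 7–8 → each gets rank 8.
Rank 9 → value 83.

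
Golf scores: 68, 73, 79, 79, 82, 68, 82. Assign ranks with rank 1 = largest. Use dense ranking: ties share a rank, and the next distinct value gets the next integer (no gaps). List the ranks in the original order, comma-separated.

4, 3, 2, 2, 1, 4, 1

Sorted (descending): 82, 82, 79, 79, 73, 68, 68
The 2 values of 82 share dense rank 1.
The 2 values of 79 share dense rank 2.
The 2 values of 68 share dense rank 4.
Remaining distinct values take the next consecutive integers.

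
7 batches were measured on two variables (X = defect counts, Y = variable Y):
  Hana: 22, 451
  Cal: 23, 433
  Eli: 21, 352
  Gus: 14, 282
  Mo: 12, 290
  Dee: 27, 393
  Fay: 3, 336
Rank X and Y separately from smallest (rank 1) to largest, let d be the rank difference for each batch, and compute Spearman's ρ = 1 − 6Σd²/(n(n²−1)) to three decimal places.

Ranks of variable 1: 5, 6, 4, 3, 2, 7, 1
Ranks of variable 2: 7, 6, 4, 1, 2, 5, 3
d = r₁ − r₂: -2, 0, 0, 2, 0, 2, -2
d²: 4, 0, 0, 4, 0, 4, 4; Σd² = 16
ρ = 1 − 6·16/(7·48) = 1 − 96/336 = 0.714

0.714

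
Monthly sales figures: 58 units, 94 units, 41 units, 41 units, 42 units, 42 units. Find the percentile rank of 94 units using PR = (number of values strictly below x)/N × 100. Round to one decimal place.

83.3

N = 6.
Strictly below 94: 5. Equal to 94: 1.
PR = 5/6 × 100 = 83.3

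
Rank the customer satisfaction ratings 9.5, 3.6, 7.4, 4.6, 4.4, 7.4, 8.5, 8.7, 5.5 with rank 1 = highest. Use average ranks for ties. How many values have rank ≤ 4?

3

Sorted (descending): 9.5, 8.7, 8.5, 7.4, 7.4, 5.5, 4.6, 4.4, 3.6
The 2 values of 7.4 occupy positions 4–5 → average rank (4+5)/2 = 4.5.
Ranks ≤ 4: {1, 2, 3} → 3 values.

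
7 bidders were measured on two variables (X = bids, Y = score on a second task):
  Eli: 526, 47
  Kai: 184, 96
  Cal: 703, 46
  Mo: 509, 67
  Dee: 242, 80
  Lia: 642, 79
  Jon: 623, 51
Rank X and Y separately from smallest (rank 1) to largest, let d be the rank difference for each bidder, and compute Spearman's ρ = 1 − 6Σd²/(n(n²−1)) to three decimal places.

-0.750

Ranks of variable 1: 4, 1, 7, 3, 2, 6, 5
Ranks of variable 2: 2, 7, 1, 4, 6, 5, 3
d = r₁ − r₂: 2, -6, 6, -1, -4, 1, 2
d²: 4, 36, 36, 1, 16, 1, 4; Σd² = 98
ρ = 1 − 6·98/(7·48) = 1 − 588/336 = -0.750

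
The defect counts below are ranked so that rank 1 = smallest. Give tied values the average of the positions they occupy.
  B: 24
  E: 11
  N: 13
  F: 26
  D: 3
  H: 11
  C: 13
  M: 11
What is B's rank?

7

Sorted (ascending): 3, 11, 11, 11, 13, 13, 24, 26
The 3 values of 11 occupy positions 2–4 → average rank 3.
The 2 values of 13 occupy positions 5–6 → average rank (5+6)/2 = 5.5.
B has value 24 → rank 7.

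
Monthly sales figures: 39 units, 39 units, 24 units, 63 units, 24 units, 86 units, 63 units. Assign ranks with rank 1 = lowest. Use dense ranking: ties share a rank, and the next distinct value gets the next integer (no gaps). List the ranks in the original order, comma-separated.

2, 2, 1, 3, 1, 4, 3

Sorted (ascending): 24, 24, 39, 39, 63, 63, 86
The 2 values of 24 share dense rank 1.
The 2 values of 39 share dense rank 2.
The 2 values of 63 share dense rank 3.
Remaining distinct values take the next consecutive integers.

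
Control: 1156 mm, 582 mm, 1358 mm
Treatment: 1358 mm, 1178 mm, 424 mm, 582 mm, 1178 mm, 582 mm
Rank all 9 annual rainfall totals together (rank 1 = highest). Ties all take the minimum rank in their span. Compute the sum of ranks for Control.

Sorted (descending): 1358, 1358, 1178, 1178, 1156, 582, 582, 582, 424
The 2 values of 1358 occupy positions 1–2 → each gets rank 1.
The 2 values of 1178 occupy positions 3–4 → each gets rank 3.
The 3 values of 582 occupy positions 6–8 → each gets rank 6.
Control values → pooled ranks: 1156→5, 582→6, 1358→1
Rank sum = 5 + 6 + 1 = 12

12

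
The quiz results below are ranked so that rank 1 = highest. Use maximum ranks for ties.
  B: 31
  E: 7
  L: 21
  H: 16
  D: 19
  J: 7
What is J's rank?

Sorted (descending): 31, 21, 19, 16, 7, 7
The 2 values of 7 occupy positions 5–6 → each gets rank 6.
J has value 7 → rank 6.

6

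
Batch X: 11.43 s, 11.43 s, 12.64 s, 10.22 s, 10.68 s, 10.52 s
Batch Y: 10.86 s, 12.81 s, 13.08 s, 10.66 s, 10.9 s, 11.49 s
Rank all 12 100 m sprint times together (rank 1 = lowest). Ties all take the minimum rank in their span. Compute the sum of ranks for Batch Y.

46

Sorted (ascending): 10.22, 10.52, 10.66, 10.68, 10.86, 10.9, 11.43, 11.43, 11.49, 12.64, 12.81, 13.08
The 2 values of 11.43 occupy positions 7–8 → each gets rank 7.
Batch Y values → pooled ranks: 10.86→5, 12.81→11, 13.08→12, 10.66→3, 10.9→6, 11.49→9
Rank sum = 5 + 11 + 12 + 3 + 6 + 9 = 46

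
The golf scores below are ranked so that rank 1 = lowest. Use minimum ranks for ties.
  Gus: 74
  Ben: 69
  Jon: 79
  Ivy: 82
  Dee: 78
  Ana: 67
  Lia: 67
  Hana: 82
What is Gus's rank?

Sorted (ascending): 67, 67, 69, 74, 78, 79, 82, 82
The 2 values of 67 occupy positions 1–2 → each gets rank 1.
The 2 values of 82 occupy positions 7–8 → each gets rank 7.
Gus has value 74 → rank 4.

4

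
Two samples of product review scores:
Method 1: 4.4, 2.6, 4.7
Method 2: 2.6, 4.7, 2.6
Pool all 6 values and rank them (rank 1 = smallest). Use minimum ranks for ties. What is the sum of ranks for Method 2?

Sorted (ascending): 2.6, 2.6, 2.6, 4.4, 4.7, 4.7
The 3 values of 2.6 occupy positions 1–3 → each gets rank 1.
The 2 values of 4.7 occupy positions 5–6 → each gets rank 5.
Method 2 values → pooled ranks: 2.6→1, 4.7→5, 2.6→1
Rank sum = 1 + 5 + 1 = 7

7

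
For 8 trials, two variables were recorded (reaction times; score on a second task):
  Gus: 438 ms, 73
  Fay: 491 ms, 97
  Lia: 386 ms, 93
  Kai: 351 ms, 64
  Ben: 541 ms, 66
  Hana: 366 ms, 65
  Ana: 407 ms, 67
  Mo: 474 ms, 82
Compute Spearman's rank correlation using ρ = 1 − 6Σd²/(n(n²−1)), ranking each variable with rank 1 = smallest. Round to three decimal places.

Ranks of variable 1: 5, 7, 3, 1, 8, 2, 4, 6
Ranks of variable 2: 5, 8, 7, 1, 3, 2, 4, 6
d = r₁ − r₂: 0, -1, -4, 0, 5, 0, 0, 0
d²: 0, 1, 16, 0, 25, 0, 0, 0; Σd² = 42
ρ = 1 − 6·42/(8·63) = 1 − 252/504 = 0.500

0.500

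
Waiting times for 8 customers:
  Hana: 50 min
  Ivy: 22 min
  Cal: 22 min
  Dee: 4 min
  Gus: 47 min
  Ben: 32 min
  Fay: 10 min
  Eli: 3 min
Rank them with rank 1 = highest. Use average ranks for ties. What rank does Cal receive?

Sorted (descending): 50, 47, 32, 22, 22, 10, 4, 3
The 2 values of 22 occupy positions 4–5 → average rank (4+5)/2 = 4.5.
Cal has value 22 min → rank 4.5.

4.5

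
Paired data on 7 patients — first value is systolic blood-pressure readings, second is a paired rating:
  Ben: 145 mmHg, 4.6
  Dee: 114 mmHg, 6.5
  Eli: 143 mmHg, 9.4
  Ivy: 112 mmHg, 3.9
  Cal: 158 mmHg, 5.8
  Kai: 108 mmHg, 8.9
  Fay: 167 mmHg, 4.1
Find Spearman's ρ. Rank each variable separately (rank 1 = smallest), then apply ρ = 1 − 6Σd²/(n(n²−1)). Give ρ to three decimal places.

-0.286

Ranks of variable 1: 5, 3, 4, 2, 6, 1, 7
Ranks of variable 2: 3, 5, 7, 1, 4, 6, 2
d = r₁ − r₂: 2, -2, -3, 1, 2, -5, 5
d²: 4, 4, 9, 1, 4, 25, 25; Σd² = 72
ρ = 1 − 6·72/(7·48) = 1 − 432/336 = -0.286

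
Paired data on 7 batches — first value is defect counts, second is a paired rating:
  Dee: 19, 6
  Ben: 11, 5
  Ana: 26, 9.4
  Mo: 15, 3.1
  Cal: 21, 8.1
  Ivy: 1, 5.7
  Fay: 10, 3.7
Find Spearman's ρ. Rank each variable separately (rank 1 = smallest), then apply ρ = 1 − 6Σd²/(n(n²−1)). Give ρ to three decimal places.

Ranks of variable 1: 5, 3, 7, 4, 6, 1, 2
Ranks of variable 2: 5, 3, 7, 1, 6, 4, 2
d = r₁ − r₂: 0, 0, 0, 3, 0, -3, 0
d²: 0, 0, 0, 9, 0, 9, 0; Σd² = 18
ρ = 1 − 6·18/(7·48) = 1 − 108/336 = 0.679

0.679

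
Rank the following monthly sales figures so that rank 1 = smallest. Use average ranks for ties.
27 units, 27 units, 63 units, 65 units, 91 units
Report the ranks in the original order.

Sorted (ascending): 27, 27, 63, 65, 91
The 2 values of 27 occupy positions 1–2 → average rank (1+2)/2 = 1.5.

1.5, 1.5, 3, 4, 5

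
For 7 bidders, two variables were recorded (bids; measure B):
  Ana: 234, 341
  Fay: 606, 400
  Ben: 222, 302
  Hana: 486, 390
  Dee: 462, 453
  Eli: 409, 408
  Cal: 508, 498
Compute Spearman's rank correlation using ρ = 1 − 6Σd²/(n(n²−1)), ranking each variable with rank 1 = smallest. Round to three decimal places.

0.607

Ranks of variable 1: 2, 7, 1, 5, 4, 3, 6
Ranks of variable 2: 2, 4, 1, 3, 6, 5, 7
d = r₁ − r₂: 0, 3, 0, 2, -2, -2, -1
d²: 0, 9, 0, 4, 4, 4, 1; Σd² = 22
ρ = 1 − 6·22/(7·48) = 1 − 132/336 = 0.607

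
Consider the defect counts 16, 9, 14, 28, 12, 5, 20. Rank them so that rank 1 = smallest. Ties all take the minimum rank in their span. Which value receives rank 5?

Sorted (ascending): 5, 9, 12, 14, 16, 20, 28
No ties — each value takes its position as its rank.
Rank 5 → value 16.

16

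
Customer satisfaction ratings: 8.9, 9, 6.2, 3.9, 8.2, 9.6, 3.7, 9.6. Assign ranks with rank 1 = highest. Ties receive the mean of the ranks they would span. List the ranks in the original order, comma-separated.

Sorted (descending): 9.6, 9.6, 9, 8.9, 8.2, 6.2, 3.9, 3.7
The 2 values of 9.6 occupy positions 1–2 → average rank (1+2)/2 = 1.5.

4, 3, 6, 7, 5, 1.5, 8, 1.5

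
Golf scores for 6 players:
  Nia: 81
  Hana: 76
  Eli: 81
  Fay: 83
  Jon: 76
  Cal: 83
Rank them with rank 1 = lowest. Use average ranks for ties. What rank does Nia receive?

3.5

Sorted (ascending): 76, 76, 81, 81, 83, 83
The 2 values of 76 occupy positions 1–2 → average rank (1+2)/2 = 1.5.
The 2 values of 81 occupy positions 3–4 → average rank (3+4)/2 = 3.5.
The 2 values of 83 occupy positions 5–6 → average rank (5+6)/2 = 5.5.
Nia has value 81 → rank 3.5.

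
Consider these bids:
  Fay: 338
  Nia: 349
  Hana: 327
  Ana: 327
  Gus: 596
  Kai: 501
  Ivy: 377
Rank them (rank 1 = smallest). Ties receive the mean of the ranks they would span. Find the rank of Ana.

Sorted (ascending): 327, 327, 338, 349, 377, 501, 596
The 2 values of 327 occupy positions 1–2 → average rank (1+2)/2 = 1.5.
Ana has value 327 → rank 1.5.

1.5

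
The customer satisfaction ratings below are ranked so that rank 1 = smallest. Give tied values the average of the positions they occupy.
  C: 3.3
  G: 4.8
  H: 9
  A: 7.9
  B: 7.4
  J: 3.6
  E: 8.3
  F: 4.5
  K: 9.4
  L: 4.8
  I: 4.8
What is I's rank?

5

Sorted (ascending): 3.3, 3.6, 4.5, 4.8, 4.8, 4.8, 7.4, 7.9, 8.3, 9, 9.4
The 3 values of 4.8 occupy positions 4–6 → average rank 5.
I has value 4.8 → rank 5.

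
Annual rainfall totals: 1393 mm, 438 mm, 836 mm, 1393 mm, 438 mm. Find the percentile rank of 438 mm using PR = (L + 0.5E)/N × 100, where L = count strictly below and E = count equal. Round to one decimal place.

N = 5.
Strictly below 438: 0. Equal to 438: 2.
PR = (0 + 0.5·2)/5 × 100 = 20.0

20.0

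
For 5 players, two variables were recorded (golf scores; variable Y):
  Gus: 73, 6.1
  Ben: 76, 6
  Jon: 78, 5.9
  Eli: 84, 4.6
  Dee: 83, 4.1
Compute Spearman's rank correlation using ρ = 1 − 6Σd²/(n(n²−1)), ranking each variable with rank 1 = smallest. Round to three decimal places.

Ranks of variable 1: 1, 2, 3, 5, 4
Ranks of variable 2: 5, 4, 3, 2, 1
d = r₁ − r₂: -4, -2, 0, 3, 3
d²: 16, 4, 0, 9, 9; Σd² = 38
ρ = 1 − 6·38/(5·24) = 1 − 228/120 = -0.900

-0.900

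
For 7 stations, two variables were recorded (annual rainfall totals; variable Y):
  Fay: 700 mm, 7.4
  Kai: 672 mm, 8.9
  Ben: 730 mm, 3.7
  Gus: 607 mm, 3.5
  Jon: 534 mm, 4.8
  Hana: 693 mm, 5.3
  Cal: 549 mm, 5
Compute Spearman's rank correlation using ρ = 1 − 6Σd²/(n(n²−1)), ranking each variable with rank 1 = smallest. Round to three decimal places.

Ranks of variable 1: 6, 4, 7, 3, 1, 5, 2
Ranks of variable 2: 6, 7, 2, 1, 3, 5, 4
d = r₁ − r₂: 0, -3, 5, 2, -2, 0, -2
d²: 0, 9, 25, 4, 4, 0, 4; Σd² = 46
ρ = 1 − 6·46/(7·48) = 1 − 276/336 = 0.179

0.179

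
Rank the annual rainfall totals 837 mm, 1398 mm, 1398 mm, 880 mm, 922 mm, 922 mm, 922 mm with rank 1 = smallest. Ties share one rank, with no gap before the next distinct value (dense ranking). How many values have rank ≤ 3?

5

Sorted (ascending): 837, 880, 922, 922, 922, 1398, 1398
The 3 values of 922 share dense rank 3.
The 2 values of 1398 share dense rank 4.
Remaining distinct values take the next consecutive integers.
Ranks ≤ 3: {1, 2, 3, 3, 3} → 5 values.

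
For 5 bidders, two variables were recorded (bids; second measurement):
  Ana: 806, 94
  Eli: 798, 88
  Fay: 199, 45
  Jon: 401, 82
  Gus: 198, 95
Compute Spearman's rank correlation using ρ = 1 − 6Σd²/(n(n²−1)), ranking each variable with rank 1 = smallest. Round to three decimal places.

0.000

Ranks of variable 1: 5, 4, 2, 3, 1
Ranks of variable 2: 4, 3, 1, 2, 5
d = r₁ − r₂: 1, 1, 1, 1, -4
d²: 1, 1, 1, 1, 16; Σd² = 20
ρ = 1 − 6·20/(5·24) = 1 − 120/120 = 0.000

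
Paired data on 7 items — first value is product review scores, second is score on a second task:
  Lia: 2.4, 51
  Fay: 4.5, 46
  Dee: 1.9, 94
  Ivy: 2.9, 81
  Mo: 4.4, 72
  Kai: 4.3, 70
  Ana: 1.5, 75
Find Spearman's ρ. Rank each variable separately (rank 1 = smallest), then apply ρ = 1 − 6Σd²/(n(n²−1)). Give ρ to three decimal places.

-0.607

Ranks of variable 1: 3, 7, 2, 4, 6, 5, 1
Ranks of variable 2: 2, 1, 7, 6, 4, 3, 5
d = r₁ − r₂: 1, 6, -5, -2, 2, 2, -4
d²: 1, 36, 25, 4, 4, 4, 16; Σd² = 90
ρ = 1 − 6·90/(7·48) = 1 − 540/336 = -0.607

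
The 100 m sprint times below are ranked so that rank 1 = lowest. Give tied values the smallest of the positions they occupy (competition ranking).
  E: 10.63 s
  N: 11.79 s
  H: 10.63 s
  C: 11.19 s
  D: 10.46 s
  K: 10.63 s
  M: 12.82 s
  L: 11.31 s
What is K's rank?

2

Sorted (ascending): 10.46, 10.63, 10.63, 10.63, 11.19, 11.31, 11.79, 12.82
The 3 values of 10.63 occupy positions 2–4 → each gets rank 2.
K has value 10.63 s → rank 2.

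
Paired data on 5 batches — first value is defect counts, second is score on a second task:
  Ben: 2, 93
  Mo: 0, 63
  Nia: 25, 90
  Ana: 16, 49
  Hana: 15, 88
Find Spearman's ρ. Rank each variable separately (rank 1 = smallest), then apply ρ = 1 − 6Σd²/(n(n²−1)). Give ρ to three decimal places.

Ranks of variable 1: 2, 1, 5, 4, 3
Ranks of variable 2: 5, 2, 4, 1, 3
d = r₁ − r₂: -3, -1, 1, 3, 0
d²: 9, 1, 1, 9, 0; Σd² = 20
ρ = 1 − 6·20/(5·24) = 1 − 120/120 = 0.000

0.000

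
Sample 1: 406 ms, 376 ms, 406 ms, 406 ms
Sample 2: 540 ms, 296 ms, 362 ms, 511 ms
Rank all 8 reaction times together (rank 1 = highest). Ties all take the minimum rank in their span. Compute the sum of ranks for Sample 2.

Sorted (descending): 540, 511, 406, 406, 406, 376, 362, 296
The 3 values of 406 occupy positions 3–5 → each gets rank 3.
Sample 2 values → pooled ranks: 540→1, 296→8, 362→7, 511→2
Rank sum = 1 + 8 + 7 + 2 = 18

18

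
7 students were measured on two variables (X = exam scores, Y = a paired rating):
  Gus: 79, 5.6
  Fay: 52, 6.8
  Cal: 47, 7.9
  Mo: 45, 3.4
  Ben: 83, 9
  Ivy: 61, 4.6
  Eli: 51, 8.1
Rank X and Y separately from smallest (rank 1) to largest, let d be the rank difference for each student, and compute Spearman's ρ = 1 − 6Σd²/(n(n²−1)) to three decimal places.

Ranks of variable 1: 6, 4, 2, 1, 7, 5, 3
Ranks of variable 2: 3, 4, 5, 1, 7, 2, 6
d = r₁ − r₂: 3, 0, -3, 0, 0, 3, -3
d²: 9, 0, 9, 0, 0, 9, 9; Σd² = 36
ρ = 1 − 6·36/(7·48) = 1 − 216/336 = 0.357

0.357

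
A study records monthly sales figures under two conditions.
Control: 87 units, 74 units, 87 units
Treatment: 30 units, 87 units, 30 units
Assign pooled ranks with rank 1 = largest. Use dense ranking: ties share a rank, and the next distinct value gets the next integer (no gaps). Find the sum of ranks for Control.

Sorted (descending): 87, 87, 87, 74, 30, 30
The 3 values of 87 share dense rank 1.
The 2 values of 30 share dense rank 3.
Remaining distinct values take the next consecutive integers.
Control values → pooled ranks: 87→1, 74→2, 87→1
Rank sum = 1 + 2 + 1 = 4

4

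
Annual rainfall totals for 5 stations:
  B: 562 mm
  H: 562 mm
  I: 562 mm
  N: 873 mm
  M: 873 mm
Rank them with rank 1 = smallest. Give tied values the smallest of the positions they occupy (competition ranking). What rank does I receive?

1

Sorted (ascending): 562, 562, 562, 873, 873
The 3 values of 562 occupy positions 1–3 → each gets rank 1.
The 2 values of 873 occupy positions 4–5 → each gets rank 4.
I has value 562 mm → rank 1.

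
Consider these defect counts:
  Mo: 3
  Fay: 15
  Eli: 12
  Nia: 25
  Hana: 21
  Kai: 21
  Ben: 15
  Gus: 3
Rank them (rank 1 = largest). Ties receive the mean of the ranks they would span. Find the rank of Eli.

Sorted (descending): 25, 21, 21, 15, 15, 12, 3, 3
The 2 values of 21 occupy positions 2–3 → average rank (2+3)/2 = 2.5.
The 2 values of 15 occupy positions 4–5 → average rank (4+5)/2 = 4.5.
The 2 values of 3 occupy positions 7–8 → average rank (7+8)/2 = 7.5.
Eli has value 12 → rank 6.

6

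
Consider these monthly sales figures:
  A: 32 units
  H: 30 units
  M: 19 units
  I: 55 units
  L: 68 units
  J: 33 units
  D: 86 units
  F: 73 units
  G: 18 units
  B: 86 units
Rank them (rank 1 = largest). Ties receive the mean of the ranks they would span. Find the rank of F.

Sorted (descending): 86, 86, 73, 68, 55, 33, 32, 30, 19, 18
The 2 values of 86 occupy positions 1–2 → average rank (1+2)/2 = 1.5.
F has value 73 units → rank 3.

3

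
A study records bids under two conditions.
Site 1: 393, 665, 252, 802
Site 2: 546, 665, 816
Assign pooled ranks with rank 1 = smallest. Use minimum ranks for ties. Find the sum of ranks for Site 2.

14

Sorted (ascending): 252, 393, 546, 665, 665, 802, 816
The 2 values of 665 occupy positions 4–5 → each gets rank 4.
Site 2 values → pooled ranks: 546→3, 665→4, 816→7
Rank sum = 3 + 4 + 7 = 14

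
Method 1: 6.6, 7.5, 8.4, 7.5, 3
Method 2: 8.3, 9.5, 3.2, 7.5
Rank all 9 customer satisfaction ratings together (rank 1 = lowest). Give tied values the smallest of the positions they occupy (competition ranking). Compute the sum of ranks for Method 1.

Sorted (ascending): 3, 3.2, 6.6, 7.5, 7.5, 7.5, 8.3, 8.4, 9.5
The 3 values of 7.5 occupy positions 4–6 → each gets rank 4.
Method 1 values → pooled ranks: 6.6→3, 7.5→4, 8.4→8, 7.5→4, 3→1
Rank sum = 3 + 4 + 8 + 4 + 1 = 20

20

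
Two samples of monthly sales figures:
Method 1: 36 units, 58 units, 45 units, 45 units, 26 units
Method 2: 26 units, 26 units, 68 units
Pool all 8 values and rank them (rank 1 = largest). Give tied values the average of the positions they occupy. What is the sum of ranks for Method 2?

Sorted (descending): 68, 58, 45, 45, 36, 26, 26, 26
The 2 values of 45 occupy positions 3–4 → average rank (3+4)/2 = 3.5.
The 3 values of 26 occupy positions 6–8 → average rank 7.
Method 2 values → pooled ranks: 26→7, 26→7, 68→1
Rank sum = 7 + 7 + 1 = 15

15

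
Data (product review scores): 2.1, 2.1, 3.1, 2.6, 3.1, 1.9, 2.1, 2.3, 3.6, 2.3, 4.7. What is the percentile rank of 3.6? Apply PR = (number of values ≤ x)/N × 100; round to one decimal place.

N = 11.
Strictly below 3.6: 9. Equal to 3.6: 1.
PR = 10/11 × 100 = 90.9

90.9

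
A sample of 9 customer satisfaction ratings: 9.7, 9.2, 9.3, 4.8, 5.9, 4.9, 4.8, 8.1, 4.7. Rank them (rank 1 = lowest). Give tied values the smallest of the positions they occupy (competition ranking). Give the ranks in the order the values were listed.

9, 7, 8, 2, 5, 4, 2, 6, 1

Sorted (ascending): 4.7, 4.8, 4.8, 4.9, 5.9, 8.1, 9.2, 9.3, 9.7
The 2 values of 4.8 occupy positions 2–3 → each gets rank 2.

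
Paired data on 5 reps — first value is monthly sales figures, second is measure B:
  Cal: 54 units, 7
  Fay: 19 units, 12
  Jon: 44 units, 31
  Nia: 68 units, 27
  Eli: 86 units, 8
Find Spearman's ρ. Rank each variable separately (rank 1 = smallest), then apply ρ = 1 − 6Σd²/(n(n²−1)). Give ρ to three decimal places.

-0.300

Ranks of variable 1: 3, 1, 2, 4, 5
Ranks of variable 2: 1, 3, 5, 4, 2
d = r₁ − r₂: 2, -2, -3, 0, 3
d²: 4, 4, 9, 0, 9; Σd² = 26
ρ = 1 − 6·26/(5·24) = 1 − 156/120 = -0.300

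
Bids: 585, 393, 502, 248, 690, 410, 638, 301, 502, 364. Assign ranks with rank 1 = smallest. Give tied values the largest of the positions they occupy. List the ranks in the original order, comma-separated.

8, 4, 7, 1, 10, 5, 9, 2, 7, 3

Sorted (ascending): 248, 301, 364, 393, 410, 502, 502, 585, 638, 690
The 2 values of 502 occupy positions 6–7 → each gets rank 7.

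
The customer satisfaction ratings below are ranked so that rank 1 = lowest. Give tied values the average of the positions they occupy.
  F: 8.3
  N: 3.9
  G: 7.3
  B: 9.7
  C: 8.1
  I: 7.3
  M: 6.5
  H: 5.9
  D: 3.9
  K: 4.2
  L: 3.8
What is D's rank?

2.5

Sorted (ascending): 3.8, 3.9, 3.9, 4.2, 5.9, 6.5, 7.3, 7.3, 8.1, 8.3, 9.7
The 2 values of 3.9 occupy positions 2–3 → average rank (2+3)/2 = 2.5.
The 2 values of 7.3 occupy positions 7–8 → average rank (7+8)/2 = 7.5.
D has value 3.9 → rank 2.5.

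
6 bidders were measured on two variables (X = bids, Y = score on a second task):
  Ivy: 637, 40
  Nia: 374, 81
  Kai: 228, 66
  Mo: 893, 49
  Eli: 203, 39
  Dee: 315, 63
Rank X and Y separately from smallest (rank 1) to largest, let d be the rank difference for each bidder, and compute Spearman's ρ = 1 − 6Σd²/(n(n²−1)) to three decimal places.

0.086

Ranks of variable 1: 5, 4, 2, 6, 1, 3
Ranks of variable 2: 2, 6, 5, 3, 1, 4
d = r₁ − r₂: 3, -2, -3, 3, 0, -1
d²: 9, 4, 9, 9, 0, 1; Σd² = 32
ρ = 1 − 6·32/(6·35) = 1 − 192/210 = 0.086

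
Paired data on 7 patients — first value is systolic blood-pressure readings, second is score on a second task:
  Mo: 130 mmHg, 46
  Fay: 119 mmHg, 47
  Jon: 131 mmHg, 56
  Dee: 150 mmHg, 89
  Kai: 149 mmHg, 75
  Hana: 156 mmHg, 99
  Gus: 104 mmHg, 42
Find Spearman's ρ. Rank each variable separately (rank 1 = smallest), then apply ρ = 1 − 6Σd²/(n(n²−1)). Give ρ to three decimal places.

Ranks of variable 1: 3, 2, 4, 6, 5, 7, 1
Ranks of variable 2: 2, 3, 4, 6, 5, 7, 1
d = r₁ − r₂: 1, -1, 0, 0, 0, 0, 0
d²: 1, 1, 0, 0, 0, 0, 0; Σd² = 2
ρ = 1 − 6·2/(7·48) = 1 − 12/336 = 0.964

0.964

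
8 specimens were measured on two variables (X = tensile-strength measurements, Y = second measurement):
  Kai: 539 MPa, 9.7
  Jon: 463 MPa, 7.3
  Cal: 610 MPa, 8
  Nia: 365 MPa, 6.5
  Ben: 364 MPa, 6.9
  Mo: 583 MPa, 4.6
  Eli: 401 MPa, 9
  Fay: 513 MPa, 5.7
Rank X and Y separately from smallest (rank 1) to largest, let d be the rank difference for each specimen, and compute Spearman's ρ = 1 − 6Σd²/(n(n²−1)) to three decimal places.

Ranks of variable 1: 6, 4, 8, 2, 1, 7, 3, 5
Ranks of variable 2: 8, 5, 6, 3, 4, 1, 7, 2
d = r₁ − r₂: -2, -1, 2, -1, -3, 6, -4, 3
d²: 4, 1, 4, 1, 9, 36, 16, 9; Σd² = 80
ρ = 1 − 6·80/(8·63) = 1 − 480/504 = 0.048

0.048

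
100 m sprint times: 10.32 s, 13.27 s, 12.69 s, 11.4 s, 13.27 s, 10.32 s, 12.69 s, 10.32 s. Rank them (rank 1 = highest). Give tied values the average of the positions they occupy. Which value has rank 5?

Sorted (descending): 13.27, 13.27, 12.69, 12.69, 11.4, 10.32, 10.32, 10.32
The 2 values of 13.27 occupy positions 1–2 → average rank (1+2)/2 = 1.5.
The 2 values of 12.69 occupy positions 3–4 → average rank (3+4)/2 = 3.5.
The 3 values of 10.32 occupy positions 6–8 → average rank 7.
Rank 5 → value 11.4.

11.4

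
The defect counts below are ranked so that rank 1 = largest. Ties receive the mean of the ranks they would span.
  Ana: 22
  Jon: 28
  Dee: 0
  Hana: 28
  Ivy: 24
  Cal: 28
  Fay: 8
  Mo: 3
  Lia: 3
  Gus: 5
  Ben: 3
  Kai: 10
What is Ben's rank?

10

Sorted (descending): 28, 28, 28, 24, 22, 10, 8, 5, 3, 3, 3, 0
The 3 values of 28 occupy positions 1–3 → average rank 2.
The 3 values of 3 occupy positions 9–11 → average rank 10.
Ben has value 3 → rank 10.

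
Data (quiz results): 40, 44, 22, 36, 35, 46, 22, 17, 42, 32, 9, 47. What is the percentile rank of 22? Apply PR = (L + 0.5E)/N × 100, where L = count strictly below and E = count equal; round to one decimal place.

25.0

N = 12.
Strictly below 22: 2. Equal to 22: 2.
PR = (2 + 0.5·2)/12 × 100 = 25.0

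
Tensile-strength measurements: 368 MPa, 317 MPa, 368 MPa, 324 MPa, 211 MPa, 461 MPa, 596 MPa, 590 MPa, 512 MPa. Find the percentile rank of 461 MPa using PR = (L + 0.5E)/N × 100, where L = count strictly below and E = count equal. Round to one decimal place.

N = 9.
Strictly below 461: 5. Equal to 461: 1.
PR = (5 + 0.5·1)/9 × 100 = 61.1

61.1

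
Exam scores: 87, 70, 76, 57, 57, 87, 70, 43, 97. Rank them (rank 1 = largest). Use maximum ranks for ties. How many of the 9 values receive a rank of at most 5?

Sorted (descending): 97, 87, 87, 76, 70, 70, 57, 57, 43
The 2 values of 87 occupy positions 2–3 → each gets rank 3.
The 2 values of 70 occupy positions 5–6 → each gets rank 6.
The 2 values of 57 occupy positions 7–8 → each gets rank 8.
Ranks ≤ 5: {1, 3, 3, 4} → 4 values.

4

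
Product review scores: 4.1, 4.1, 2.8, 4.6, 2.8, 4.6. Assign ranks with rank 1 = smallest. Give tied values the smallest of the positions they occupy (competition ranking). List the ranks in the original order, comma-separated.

3, 3, 1, 5, 1, 5

Sorted (ascending): 2.8, 2.8, 4.1, 4.1, 4.6, 4.6
The 2 values of 2.8 occupy positions 1–2 → each gets rank 1.
The 2 values of 4.1 occupy positions 3–4 → each gets rank 3.
The 2 values of 4.6 occupy positions 5–6 → each gets rank 5.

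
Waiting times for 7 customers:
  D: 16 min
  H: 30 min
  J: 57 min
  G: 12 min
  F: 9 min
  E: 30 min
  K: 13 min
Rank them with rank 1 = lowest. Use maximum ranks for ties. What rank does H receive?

6

Sorted (ascending): 9, 12, 13, 16, 30, 30, 57
The 2 values of 30 occupy positions 5–6 → each gets rank 6.
H has value 30 min → rank 6.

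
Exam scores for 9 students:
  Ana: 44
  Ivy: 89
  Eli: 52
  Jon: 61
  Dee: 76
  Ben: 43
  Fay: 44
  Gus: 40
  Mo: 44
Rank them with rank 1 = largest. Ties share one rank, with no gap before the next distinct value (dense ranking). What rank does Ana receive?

Sorted (descending): 89, 76, 61, 52, 44, 44, 44, 43, 40
The 3 values of 44 share dense rank 5.
Remaining distinct values take the next consecutive integers.
Ana has value 44 → rank 5.

5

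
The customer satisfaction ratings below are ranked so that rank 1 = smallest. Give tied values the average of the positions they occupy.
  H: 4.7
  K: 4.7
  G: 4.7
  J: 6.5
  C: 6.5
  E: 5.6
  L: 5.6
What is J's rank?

6.5

Sorted (ascending): 4.7, 4.7, 4.7, 5.6, 5.6, 6.5, 6.5
The 3 values of 4.7 occupy positions 1–3 → average rank 2.
The 2 values of 5.6 occupy positions 4–5 → average rank (4+5)/2 = 4.5.
The 2 values of 6.5 occupy positions 6–7 → average rank (6+7)/2 = 6.5.
J has value 6.5 → rank 6.5.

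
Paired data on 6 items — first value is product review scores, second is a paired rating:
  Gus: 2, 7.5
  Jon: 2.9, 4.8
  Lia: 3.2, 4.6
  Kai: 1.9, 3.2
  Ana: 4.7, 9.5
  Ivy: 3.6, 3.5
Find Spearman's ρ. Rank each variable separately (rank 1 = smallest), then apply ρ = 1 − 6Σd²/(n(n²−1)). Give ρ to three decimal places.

0.429

Ranks of variable 1: 2, 3, 4, 1, 6, 5
Ranks of variable 2: 5, 4, 3, 1, 6, 2
d = r₁ − r₂: -3, -1, 1, 0, 0, 3
d²: 9, 1, 1, 0, 0, 9; Σd² = 20
ρ = 1 − 6·20/(6·35) = 1 − 120/210 = 0.429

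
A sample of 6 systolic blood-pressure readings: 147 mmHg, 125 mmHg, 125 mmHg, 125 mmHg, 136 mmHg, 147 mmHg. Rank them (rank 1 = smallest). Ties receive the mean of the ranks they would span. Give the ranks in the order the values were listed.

5.5, 2, 2, 2, 4, 5.5

Sorted (ascending): 125, 125, 125, 136, 147, 147
The 3 values of 125 occupy positions 1–3 → average rank 2.
The 2 values of 147 occupy positions 5–6 → average rank (5+6)/2 = 5.5.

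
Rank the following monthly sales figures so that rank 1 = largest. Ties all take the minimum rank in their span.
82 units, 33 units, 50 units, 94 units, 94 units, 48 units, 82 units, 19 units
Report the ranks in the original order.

3, 7, 5, 1, 1, 6, 3, 8

Sorted (descending): 94, 94, 82, 82, 50, 48, 33, 19
The 2 values of 94 occupy positions 1–2 → each gets rank 1.
The 2 values of 82 occupy positions 3–4 → each gets rank 3.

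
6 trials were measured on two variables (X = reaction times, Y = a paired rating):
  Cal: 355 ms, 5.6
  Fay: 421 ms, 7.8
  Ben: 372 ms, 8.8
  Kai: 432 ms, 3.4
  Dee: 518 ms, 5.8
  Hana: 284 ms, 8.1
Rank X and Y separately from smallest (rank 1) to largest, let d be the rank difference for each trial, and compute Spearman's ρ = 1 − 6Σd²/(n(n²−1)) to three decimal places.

Ranks of variable 1: 2, 4, 3, 5, 6, 1
Ranks of variable 2: 2, 4, 6, 1, 3, 5
d = r₁ − r₂: 0, 0, -3, 4, 3, -4
d²: 0, 0, 9, 16, 9, 16; Σd² = 50
ρ = 1 − 6·50/(6·35) = 1 − 300/210 = -0.429

-0.429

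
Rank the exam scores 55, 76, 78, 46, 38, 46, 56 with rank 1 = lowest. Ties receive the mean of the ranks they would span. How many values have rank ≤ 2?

1

Sorted (ascending): 38, 46, 46, 55, 56, 76, 78
The 2 values of 46 occupy positions 2–3 → average rank (2+3)/2 = 2.5.
Ranks ≤ 2: {1} → 1 value.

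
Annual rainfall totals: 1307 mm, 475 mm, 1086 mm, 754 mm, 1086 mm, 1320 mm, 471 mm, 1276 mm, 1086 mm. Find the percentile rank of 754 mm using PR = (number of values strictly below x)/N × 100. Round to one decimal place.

N = 9.
Strictly below 754: 2. Equal to 754: 1.
PR = 2/9 × 100 = 22.2

22.2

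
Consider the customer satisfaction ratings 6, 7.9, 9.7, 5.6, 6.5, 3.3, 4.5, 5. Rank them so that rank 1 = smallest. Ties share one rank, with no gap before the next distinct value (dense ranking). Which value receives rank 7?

7.9

Sorted (ascending): 3.3, 4.5, 5, 5.6, 6, 6.5, 7.9, 9.7
No ties — each value takes its position as its rank.
Rank 7 → value 7.9.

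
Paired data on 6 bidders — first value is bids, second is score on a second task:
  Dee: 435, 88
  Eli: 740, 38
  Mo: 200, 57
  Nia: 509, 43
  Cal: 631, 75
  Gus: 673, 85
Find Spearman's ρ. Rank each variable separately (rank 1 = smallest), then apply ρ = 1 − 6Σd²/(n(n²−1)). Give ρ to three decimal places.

Ranks of variable 1: 2, 6, 1, 3, 4, 5
Ranks of variable 2: 6, 1, 3, 2, 4, 5
d = r₁ − r₂: -4, 5, -2, 1, 0, 0
d²: 16, 25, 4, 1, 0, 0; Σd² = 46
ρ = 1 − 6·46/(6·35) = 1 − 276/210 = -0.314

-0.314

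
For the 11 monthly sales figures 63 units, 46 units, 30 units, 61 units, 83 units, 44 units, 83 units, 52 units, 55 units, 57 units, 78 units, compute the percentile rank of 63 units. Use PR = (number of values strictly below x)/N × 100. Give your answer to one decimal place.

N = 11.
Strictly below 63: 7. Equal to 63: 1.
PR = 7/11 × 100 = 63.6

63.6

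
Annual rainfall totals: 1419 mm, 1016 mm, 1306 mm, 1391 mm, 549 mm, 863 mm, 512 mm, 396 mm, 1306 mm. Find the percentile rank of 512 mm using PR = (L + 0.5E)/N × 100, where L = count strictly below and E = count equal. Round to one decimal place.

16.7

N = 9.
Strictly below 512: 1. Equal to 512: 1.
PR = (1 + 0.5·1)/9 × 100 = 16.7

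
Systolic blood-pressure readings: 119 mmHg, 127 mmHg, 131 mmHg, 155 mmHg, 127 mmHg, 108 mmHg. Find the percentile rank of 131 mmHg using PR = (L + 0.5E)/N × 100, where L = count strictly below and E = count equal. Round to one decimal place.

75.0

N = 6.
Strictly below 131: 4. Equal to 131: 1.
PR = (4 + 0.5·1)/6 × 100 = 75.0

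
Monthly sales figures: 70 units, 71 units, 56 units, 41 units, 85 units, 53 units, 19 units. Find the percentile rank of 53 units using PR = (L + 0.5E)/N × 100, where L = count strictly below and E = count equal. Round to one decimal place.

N = 7.
Strictly below 53: 2. Equal to 53: 1.
PR = (2 + 0.5·1)/7 × 100 = 35.7

35.7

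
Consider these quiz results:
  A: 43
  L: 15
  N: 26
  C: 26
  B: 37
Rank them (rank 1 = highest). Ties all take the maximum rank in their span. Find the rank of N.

Sorted (descending): 43, 37, 26, 26, 15
The 2 values of 26 occupy positions 3–4 → each gets rank 4.
N has value 26 → rank 4.

4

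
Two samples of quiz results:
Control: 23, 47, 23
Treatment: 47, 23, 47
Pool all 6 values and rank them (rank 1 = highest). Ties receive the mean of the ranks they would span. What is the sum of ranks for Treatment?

Sorted (descending): 47, 47, 47, 23, 23, 23
The 3 values of 47 occupy positions 1–3 → average rank 2.
The 3 values of 23 occupy positions 4–6 → average rank 5.
Treatment values → pooled ranks: 47→2, 23→5, 47→2
Rank sum = 2 + 5 + 2 = 9

9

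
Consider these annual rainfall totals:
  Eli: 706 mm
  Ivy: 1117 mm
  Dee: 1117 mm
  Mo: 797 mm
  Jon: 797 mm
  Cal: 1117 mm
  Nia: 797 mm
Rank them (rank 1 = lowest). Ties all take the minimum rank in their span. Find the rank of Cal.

5

Sorted (ascending): 706, 797, 797, 797, 1117, 1117, 1117
The 3 values of 797 occupy positions 2–4 → each gets rank 2.
The 3 values of 1117 occupy positions 5–7 → each gets rank 5.
Cal has value 1117 mm → rank 5.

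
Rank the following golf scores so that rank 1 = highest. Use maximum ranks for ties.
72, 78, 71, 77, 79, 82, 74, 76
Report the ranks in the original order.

7, 3, 8, 4, 2, 1, 6, 5

Sorted (descending): 82, 79, 78, 77, 76, 74, 72, 71
No ties — each value takes its position as its rank.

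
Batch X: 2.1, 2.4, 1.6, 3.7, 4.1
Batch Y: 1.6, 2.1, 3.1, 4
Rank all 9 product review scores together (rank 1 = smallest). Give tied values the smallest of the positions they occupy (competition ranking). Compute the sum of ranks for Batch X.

25

Sorted (ascending): 1.6, 1.6, 2.1, 2.1, 2.4, 3.1, 3.7, 4, 4.1
The 2 values of 1.6 occupy positions 1–2 → each gets rank 1.
The 2 values of 2.1 occupy positions 3–4 → each gets rank 3.
Batch X values → pooled ranks: 2.1→3, 2.4→5, 1.6→1, 3.7→7, 4.1→9
Rank sum = 3 + 5 + 1 + 7 + 9 = 25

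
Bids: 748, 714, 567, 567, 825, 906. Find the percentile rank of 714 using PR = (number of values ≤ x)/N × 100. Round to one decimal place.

50.0

N = 6.
Strictly below 714: 2. Equal to 714: 1.
PR = 3/6 × 100 = 50.0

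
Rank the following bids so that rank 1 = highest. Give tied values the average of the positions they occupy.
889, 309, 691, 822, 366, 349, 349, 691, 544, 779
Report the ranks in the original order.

Sorted (descending): 889, 822, 779, 691, 691, 544, 366, 349, 349, 309
The 2 values of 691 occupy positions 4–5 → average rank (4+5)/2 = 4.5.
The 2 values of 349 occupy positions 8–9 → average rank (8+9)/2 = 8.5.

1, 10, 4.5, 2, 7, 8.5, 8.5, 4.5, 6, 3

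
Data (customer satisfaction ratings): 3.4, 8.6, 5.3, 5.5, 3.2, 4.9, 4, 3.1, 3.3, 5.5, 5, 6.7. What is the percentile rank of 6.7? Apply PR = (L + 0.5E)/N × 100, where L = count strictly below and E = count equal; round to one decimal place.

87.5

N = 12.
Strictly below 6.7: 10. Equal to 6.7: 1.
PR = (10 + 0.5·1)/12 × 100 = 87.5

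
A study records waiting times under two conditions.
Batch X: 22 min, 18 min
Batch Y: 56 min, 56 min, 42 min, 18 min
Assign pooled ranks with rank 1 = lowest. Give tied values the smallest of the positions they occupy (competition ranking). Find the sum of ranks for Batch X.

4

Sorted (ascending): 18, 18, 22, 42, 56, 56
The 2 values of 18 occupy positions 1–2 → each gets rank 1.
The 2 values of 56 occupy positions 5–6 → each gets rank 5.
Batch X values → pooled ranks: 22→3, 18→1
Rank sum = 3 + 1 = 4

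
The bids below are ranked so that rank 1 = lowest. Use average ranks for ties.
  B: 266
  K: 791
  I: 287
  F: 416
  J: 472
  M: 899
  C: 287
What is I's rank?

2.5

Sorted (ascending): 266, 287, 287, 416, 472, 791, 899
The 2 values of 287 occupy positions 2–3 → average rank (2+3)/2 = 2.5.
I has value 287 → rank 2.5.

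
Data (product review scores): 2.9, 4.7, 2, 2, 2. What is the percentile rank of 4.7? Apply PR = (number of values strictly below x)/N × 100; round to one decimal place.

N = 5.
Strictly below 4.7: 4. Equal to 4.7: 1.
PR = 4/5 × 100 = 80.0

80.0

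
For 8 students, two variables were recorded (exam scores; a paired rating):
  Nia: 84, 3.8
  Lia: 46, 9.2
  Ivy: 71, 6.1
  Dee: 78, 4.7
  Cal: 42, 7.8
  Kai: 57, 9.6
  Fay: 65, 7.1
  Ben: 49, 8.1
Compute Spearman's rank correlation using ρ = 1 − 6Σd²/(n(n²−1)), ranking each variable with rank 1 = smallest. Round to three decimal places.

-0.786

Ranks of variable 1: 8, 2, 6, 7, 1, 4, 5, 3
Ranks of variable 2: 1, 7, 3, 2, 5, 8, 4, 6
d = r₁ − r₂: 7, -5, 3, 5, -4, -4, 1, -3
d²: 49, 25, 9, 25, 16, 16, 1, 9; Σd² = 150
ρ = 1 − 6·150/(8·63) = 1 − 900/504 = -0.786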